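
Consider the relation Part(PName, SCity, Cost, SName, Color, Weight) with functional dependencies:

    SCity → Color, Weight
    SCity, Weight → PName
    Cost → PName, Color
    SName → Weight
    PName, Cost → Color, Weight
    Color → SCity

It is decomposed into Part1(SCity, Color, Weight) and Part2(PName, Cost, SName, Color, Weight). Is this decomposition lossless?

Yes

Common attributes: Part1 ∩ Part2 = {Color, Weight}.
Closure of {Color, Weight}: Color → SCity applies, adding SCity; SCity, Weight → PName applies, adding PName. So (Color, Weight)⁺ = {PName, SCity, Color, Weight}.
This closure contains every attribute of Part1, so Part1 ∩ Part2 → Part1. The join is lossless.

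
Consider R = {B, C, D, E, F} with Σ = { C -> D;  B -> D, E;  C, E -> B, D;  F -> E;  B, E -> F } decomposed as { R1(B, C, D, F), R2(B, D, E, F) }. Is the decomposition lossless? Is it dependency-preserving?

lossless but not dependency-preserving

Lossless test: (B, D, F)⁺ = {B, D, E, F}, which contains all of one fragment — lossless.
Dependency preservation: the restricted closure of {C, E} across the fragments never reaches {B, D}, so C, E → B, D cannot be enforced without a join — not preserved.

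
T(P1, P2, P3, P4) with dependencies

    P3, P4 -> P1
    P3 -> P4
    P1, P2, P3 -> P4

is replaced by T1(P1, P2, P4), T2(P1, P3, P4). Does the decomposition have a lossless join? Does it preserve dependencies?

lossy but dependency-preserving

Lossless test: (P1, P4)⁺ = {P1, P4}, which is a superkey of neither fragment — lossy.
Dependency preservation: P1, P2, P3 → P4 is not contained in any single fragment, but the restricted closure of its left-hand side across the fragments still reaches the right-hand side; the remaining FDs each lie inside some fragment. All dependencies are preserved.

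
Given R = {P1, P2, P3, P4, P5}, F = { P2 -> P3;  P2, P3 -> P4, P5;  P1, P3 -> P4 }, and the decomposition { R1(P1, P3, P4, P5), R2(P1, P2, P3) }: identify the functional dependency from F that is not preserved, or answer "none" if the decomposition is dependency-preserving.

Check P2, P3 → P4, P5: no single fragment contains all of {P2, P3, P4, P5}, and the restricted closure of {P2, P3} across the fragments never reaches {P4, P5}.
P2 → P3 is preserved.
P1, P3 → P4 is preserved.

P2, P3 -> P4, P5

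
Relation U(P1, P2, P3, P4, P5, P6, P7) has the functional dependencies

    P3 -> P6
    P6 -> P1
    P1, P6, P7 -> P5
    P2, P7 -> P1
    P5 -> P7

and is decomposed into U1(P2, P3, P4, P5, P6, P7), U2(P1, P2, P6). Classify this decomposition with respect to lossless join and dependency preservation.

Lossless test: (P2, P6)⁺ = {P1, P2, P6}, which contains all of one fragment — lossless.
Dependency preservation: the restricted closure of {P2, P7} across the fragments never reaches {P1}, so P2, P7 → P1 cannot be enforced without a join — not preserved.

lossless but not dependency-preserving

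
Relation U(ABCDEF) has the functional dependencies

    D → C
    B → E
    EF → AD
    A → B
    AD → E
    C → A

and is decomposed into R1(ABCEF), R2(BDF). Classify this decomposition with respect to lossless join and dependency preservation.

Lossless test: (BF)⁺ = {ABCDEF}, which contains all of one fragment — lossless.
Dependency preservation: the restricted closure of {D} across the fragments never reaches {C}, so D → C cannot be enforced without a join — not preserved.

lossless but not dependency-preserving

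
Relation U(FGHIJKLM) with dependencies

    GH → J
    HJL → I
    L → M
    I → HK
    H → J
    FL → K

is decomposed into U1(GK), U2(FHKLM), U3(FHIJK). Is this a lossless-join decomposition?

Chase test. Columns are FGHIJKLM; row i has aⱼ where attribute j ∈ Ui, else bᵢⱼ.
Initial tableau (one row per fragment):
  row 1: b11 a2 b13 b14 b15 a6 b17 b18
  row 2: a1 b22 a3 b24 b25 a6 a7 a8
  row 3: a1 b32 a3 a4 a5 a6 b37 b38
Rows 2 and 3 agree on H; apply H→J and equate their J entries.
No row becomes fully distinguished — the join is lossy.

No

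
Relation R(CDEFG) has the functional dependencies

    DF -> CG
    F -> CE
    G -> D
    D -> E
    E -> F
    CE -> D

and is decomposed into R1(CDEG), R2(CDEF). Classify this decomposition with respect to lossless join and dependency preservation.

lossless and dependency-preserving

Lossless test: (CDE)⁺ = {CDEFG}, which contains all of one fragment — lossless.
Dependency preservation: DF → CG is not contained in any single fragment, but the restricted closure of its left-hand side across the fragments still reaches the right-hand side; the remaining FDs each lie inside some fragment. All dependencies are preserved.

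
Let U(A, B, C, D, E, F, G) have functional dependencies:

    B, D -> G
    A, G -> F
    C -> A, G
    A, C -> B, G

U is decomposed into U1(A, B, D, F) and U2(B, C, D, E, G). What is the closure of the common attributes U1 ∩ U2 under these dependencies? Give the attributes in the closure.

B, D, G

U1 ∩ U2 = {B, D}.
B, D → G applies, adding G
Closure: {B, D, G}.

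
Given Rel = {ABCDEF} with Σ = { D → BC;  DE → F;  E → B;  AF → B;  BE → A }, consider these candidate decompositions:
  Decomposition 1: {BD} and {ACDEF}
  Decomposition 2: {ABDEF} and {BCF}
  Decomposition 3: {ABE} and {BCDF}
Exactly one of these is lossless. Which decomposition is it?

Decomposition 1: common = {D}, closure = {BCD} → lossless.
Decomposition 2: common = {BF}, closure = {BF} → lossy.
Decomposition 3: common = {B}, closure = {B} → lossy.

Decomposition 1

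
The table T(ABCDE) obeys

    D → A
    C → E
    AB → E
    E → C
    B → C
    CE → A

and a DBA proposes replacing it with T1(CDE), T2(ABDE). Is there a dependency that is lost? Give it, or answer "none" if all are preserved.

D → A lies within T2.
C → E lies within T1.
AB → E lies within T2.
E → C lies within T1.
B → C: restricted closure across fragments reaches C.
CE → A: restricted closure across fragments reaches A.
Every dependency is enforceable on the fragments, so the decomposition is dependency-preserving.

none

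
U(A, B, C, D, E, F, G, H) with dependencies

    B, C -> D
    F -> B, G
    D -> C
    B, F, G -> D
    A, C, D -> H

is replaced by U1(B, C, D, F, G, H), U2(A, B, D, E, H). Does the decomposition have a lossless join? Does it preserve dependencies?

Lossless test: (B, D, H)⁺ = {B, C, D, H}, which is a superkey of neither fragment — lossy.
Dependency preservation: A, C, D → H is not contained in any single fragment, but the restricted closure of its left-hand side across the fragments still reaches the right-hand side; the remaining FDs each lie inside some fragment. All dependencies are preserved.

lossy but dependency-preserving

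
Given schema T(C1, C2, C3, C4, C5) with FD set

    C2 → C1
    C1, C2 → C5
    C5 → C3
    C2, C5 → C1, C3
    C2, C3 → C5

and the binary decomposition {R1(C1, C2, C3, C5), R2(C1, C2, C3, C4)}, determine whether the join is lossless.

Yes

Common attributes: R1 ∩ R2 = {C1, C2, C3}.
Closure of {C1, C2, C3}: C1, C2 → C5 applies, adding C5. So (C1, C2, C3)⁺ = {C1, C2, C3, C5}.
This closure contains every attribute of R1, so R1 ∩ R2 → R1. The join is lossless.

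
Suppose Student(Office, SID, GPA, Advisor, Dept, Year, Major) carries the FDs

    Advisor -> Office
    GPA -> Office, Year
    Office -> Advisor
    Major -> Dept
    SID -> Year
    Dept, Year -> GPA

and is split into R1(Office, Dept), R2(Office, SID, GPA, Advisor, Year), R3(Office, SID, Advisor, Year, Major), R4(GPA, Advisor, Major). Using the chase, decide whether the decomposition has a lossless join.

Chase test. Columns are Office, SID, GPA, Advisor, Dept, Year, Major; row i has aⱼ where attribute j ∈ Ri, else bᵢⱼ.
Initial tableau (one row per fragment):
  row 1: a1 b12 b13 b14 a5 b16 b17
  row 2: a1 a2 a3 a4 b25 a6 b27
  row 3: a1 a2 b33 a4 b35 a6 a7
  row 4: b41 b42 a3 a4 b45 b46 a7
Rows 2 and 4 agree on Advisor; apply Advisor→Office and equate their Office entries.
Rows 2 and 4 agree on GPA; apply GPA→Office, Year and equate their Office, Year entries.
Rows 1 and 2 agree on Office; apply Office→Advisor and equate their Advisor entries.
Rows 3 and 4 agree on Major; apply Major→Dept and equate their Dept entries.
Rows 3 and 4 agree on Dept, Year; apply Dept, Year→GPA and equate their GPA entries.
No row becomes fully distinguished — the join is lossy.

No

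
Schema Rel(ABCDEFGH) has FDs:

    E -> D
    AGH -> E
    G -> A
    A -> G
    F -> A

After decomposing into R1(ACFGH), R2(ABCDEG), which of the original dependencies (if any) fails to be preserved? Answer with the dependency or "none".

AGH -> E

Check AGH → E: no single fragment contains all of {AEGH}, and the restricted closure of {AGH} across the fragments never reaches {E}.
E → D is preserved.
G → A is preserved.
A → G is preserved.
F → A is preserved.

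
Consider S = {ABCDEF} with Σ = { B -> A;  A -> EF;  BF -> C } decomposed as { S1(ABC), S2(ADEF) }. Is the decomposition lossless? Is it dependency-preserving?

Lossless test: (A)⁺ = {AEF}, which is a superkey of neither fragment — lossy.
Dependency preservation: BF → C is not contained in any single fragment, but the restricted closure of its left-hand side across the fragments still reaches the right-hand side; the remaining FDs each lie inside some fragment. All dependencies are preserved.

lossy but dependency-preserving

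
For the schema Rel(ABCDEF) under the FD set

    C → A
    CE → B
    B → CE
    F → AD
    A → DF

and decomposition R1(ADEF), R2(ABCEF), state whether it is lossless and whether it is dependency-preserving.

Lossless test: (AEF)⁺ = {ADEF}, which contains all of one fragment — lossless.
Dependency preservation: every FD's attributes lie within a single fragment, so each can be enforced locally — preserved.

lossless and dependency-preserving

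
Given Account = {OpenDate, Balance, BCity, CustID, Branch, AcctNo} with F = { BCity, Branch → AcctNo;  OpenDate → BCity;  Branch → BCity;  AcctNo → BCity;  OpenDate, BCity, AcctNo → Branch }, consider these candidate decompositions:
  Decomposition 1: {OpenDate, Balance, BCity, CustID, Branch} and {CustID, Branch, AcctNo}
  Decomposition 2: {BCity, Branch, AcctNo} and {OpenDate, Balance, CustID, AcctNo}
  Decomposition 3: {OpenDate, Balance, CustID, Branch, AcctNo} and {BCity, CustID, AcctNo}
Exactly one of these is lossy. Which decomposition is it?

Decomposition 2

Decomposition 1: common = {CustID, Branch}, closure = {BCity, CustID, Branch, AcctNo} → lossless.
Decomposition 2: common = {AcctNo}, closure = {BCity, AcctNo} → lossy.
Decomposition 3: common = {CustID, AcctNo}, closure = {BCity, CustID, AcctNo} → lossless.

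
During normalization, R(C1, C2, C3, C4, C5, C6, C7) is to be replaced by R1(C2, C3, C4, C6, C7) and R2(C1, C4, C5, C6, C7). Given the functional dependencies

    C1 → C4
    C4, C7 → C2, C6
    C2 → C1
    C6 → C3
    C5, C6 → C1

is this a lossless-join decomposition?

Common attributes: R1 ∩ R2 = {C4, C6, C7}.
Closure of {C4, C6, C7}: C4, C7 → C2, C6 applies, adding C2; C2 → C1 applies, adding C1; C6 → C3 applies, adding C3. So (C4, C6, C7)⁺ = {C1, C2, C3, C4, C6, C7}.
This closure contains every attribute of R1, so R1 ∩ R2 → R1. The join is lossless.

Yes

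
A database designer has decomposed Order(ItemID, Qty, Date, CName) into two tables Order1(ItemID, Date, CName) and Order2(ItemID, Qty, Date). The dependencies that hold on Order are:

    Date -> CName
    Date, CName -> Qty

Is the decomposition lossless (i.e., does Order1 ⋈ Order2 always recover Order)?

Common attributes: Order1 ∩ Order2 = {ItemID, Date}.
Closure of {ItemID, Date}: Date → CName applies, adding CName; Date, CName → Qty applies, adding Qty. So (ItemID, Date)⁺ = {ItemID, Qty, Date, CName}.
This closure contains every attribute of Order1, so Order1 ∩ Order2 → Order1. The join is lossless.

Yes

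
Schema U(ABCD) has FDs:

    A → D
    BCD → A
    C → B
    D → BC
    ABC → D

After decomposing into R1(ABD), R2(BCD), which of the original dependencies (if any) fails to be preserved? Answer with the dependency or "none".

none

A → D lies within R1.
BCD → A: restricted closure across fragments reaches A.
C → B lies within R2.
D → BC lies within R2.
ABC → D: restricted closure across fragments reaches D.
Every dependency is enforceable on the fragments, so the decomposition is dependency-preserving.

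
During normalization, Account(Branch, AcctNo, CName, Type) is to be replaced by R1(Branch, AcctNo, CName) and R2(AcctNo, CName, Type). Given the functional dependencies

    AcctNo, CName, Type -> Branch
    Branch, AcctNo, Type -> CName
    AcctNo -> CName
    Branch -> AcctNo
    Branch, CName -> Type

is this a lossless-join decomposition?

No

Common attributes: R1 ∩ R2 = {AcctNo, CName}.
No dependency enlarges {AcctNo, CName}, so (AcctNo, CName)⁺ = {AcctNo, CName}.
The closure contains neither all of R1 = {Branch, AcctNo, CName} nor all of R2 = {AcctNo, CName, Type}, so the common attributes are not a superkey of either fragment. The join is lossy.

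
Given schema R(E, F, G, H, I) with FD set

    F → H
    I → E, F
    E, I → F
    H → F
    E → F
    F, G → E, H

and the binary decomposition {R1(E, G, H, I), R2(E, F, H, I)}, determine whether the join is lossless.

Yes

Common attributes: R1 ∩ R2 = {E, H, I}.
Closure of {E, H, I}: I → E, F applies, adding F. So (E, H, I)⁺ = {E, F, H, I}.
This closure contains every attribute of R2, so R1 ∩ R2 → R2. The join is lossless.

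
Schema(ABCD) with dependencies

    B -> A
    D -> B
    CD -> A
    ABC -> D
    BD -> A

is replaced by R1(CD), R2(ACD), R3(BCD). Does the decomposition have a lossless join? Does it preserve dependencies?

lossless but not dependency-preserving

Lossless test (chase): Rows 1 and 2 agree on D; apply D→B and equate their B entries. Rows 1 and 3 agree on D; apply D→B and equate their B entries. Rows 1 and 2 agree on CD; apply CD→A and equate their A entries. Rows 1 and 3 agree on CD; apply CD→A and equate their A entries. Row 1 is now all distinguished symbols — the join is lossless.
Dependency preservation: the restricted closure of {B} across the fragments never reaches {A}, so B → A cannot be enforced without a join — not preserved.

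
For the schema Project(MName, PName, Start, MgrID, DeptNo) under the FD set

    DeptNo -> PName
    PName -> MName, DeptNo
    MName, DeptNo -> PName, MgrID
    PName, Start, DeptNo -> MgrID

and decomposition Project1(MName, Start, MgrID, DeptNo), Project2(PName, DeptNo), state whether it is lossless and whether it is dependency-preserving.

lossless and dependency-preserving

Lossless test: (DeptNo)⁺ = {MName, PName, MgrID, DeptNo}, which contains all of one fragment — lossless.
Dependency preservation: PName → MName, DeptNo; MName, DeptNo → PName, MgrID; PName, Start, DeptNo → MgrID are not contained in any single fragment, but the restricted closure of each left-hand side across the fragments still reaches the right-hand side; the remaining FDs each lie inside some fragment. All dependencies are preserved.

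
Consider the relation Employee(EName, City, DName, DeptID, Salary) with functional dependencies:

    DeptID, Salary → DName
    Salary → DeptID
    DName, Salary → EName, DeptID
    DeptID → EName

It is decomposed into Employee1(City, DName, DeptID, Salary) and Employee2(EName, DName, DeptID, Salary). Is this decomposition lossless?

Yes

Common attributes: Employee1 ∩ Employee2 = {DName, DeptID, Salary}.
Closure of {DName, DeptID, Salary}: DName, Salary → EName, DeptID applies, adding EName. So (DName, DeptID, Salary)⁺ = {EName, DName, DeptID, Salary}.
This closure contains every attribute of Employee2, so Employee1 ∩ Employee2 → Employee2. The join is lossless.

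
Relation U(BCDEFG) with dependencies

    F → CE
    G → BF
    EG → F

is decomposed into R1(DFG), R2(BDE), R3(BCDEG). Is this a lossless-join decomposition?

Chase test. Columns are BCDEFG; row i has aⱼ where attribute j ∈ Ri, else bᵢⱼ.
Initial tableau (one row per fragment):
  row 1: b11 b12 a3 b14 a5 a6
  row 2: a1 b22 a3 a4 b25 b26
  row 3: a1 a2 a3 a4 b35 a6
Rows 1 and 3 agree on G; apply G→BF and equate their BF entries.
Rows 1 and 3 agree on F; apply F→CE and equate their CE entries.
Row 1 is now all distinguished symbols — the join is lossless.

Yes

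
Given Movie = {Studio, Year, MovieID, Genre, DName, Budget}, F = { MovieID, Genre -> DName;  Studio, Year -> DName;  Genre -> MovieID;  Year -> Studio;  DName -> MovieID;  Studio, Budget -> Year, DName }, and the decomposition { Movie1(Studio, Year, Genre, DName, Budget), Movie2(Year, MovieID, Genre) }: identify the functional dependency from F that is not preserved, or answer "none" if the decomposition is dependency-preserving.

DName -> MovieID

Check DName → MovieID: no single fragment contains all of {MovieID, DName}, and the restricted closure of {DName} across the fragments never reaches {MovieID}.
MovieID, Genre → DName is preserved.
Studio, Year → DName is preserved.
Genre → MovieID is preserved.
Year → Studio is preserved.
Studio, Budget → Year, DName is preserved.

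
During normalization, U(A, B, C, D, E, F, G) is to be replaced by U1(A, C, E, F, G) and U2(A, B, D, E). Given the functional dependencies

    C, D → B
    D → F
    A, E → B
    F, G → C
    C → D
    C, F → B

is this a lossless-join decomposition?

Common attributes: U1 ∩ U2 = {A, E}.
Closure of {A, E}: A, E → B applies, adding B. So (A, E)⁺ = {A, B, E}.
The closure contains neither all of U1 = {A, C, E, F, G} nor all of U2 = {A, B, D, E}, so the common attributes are not a superkey of either fragment. The join is lossy.

No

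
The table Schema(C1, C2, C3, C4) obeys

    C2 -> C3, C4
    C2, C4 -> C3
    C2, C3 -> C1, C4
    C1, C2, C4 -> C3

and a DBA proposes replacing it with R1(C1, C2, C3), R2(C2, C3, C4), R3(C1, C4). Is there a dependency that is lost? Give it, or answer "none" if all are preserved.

C2 → C3, C4 lies within R2.
C2, C4 → C3 lies within R2.
C2, C3 → C1, C4: restricted closure across fragments reaches C1, C4.
C1, C2, C4 → C3: restricted closure across fragments reaches C3.
Every dependency is enforceable on the fragments, so the decomposition is dependency-preserving.

none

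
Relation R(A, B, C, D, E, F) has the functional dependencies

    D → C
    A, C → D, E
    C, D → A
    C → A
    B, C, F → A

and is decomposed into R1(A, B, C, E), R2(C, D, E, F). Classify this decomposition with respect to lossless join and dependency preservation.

Lossless test: (C, E)⁺ = {A, C, D, E}, which is a superkey of neither fragment — lossy.
Dependency preservation: A, C → D, E; C, D → A; B, C, F → A are not contained in any single fragment, but the restricted closure of each left-hand side across the fragments still reaches the right-hand side; the remaining FDs each lie inside some fragment. All dependencies are preserved.

lossy but dependency-preserving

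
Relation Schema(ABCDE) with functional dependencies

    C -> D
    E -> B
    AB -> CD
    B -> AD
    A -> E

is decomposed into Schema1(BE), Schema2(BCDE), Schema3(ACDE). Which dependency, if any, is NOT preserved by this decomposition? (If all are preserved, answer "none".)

C → D lies within Schema2.
E → B lies within Schema1.
AB → CD: restricted closure across fragments reaches CD.
B → AD: restricted closure across fragments reaches AD.
A → E lies within Schema3.
Every dependency is enforceable on the fragments, so the decomposition is dependency-preserving.

none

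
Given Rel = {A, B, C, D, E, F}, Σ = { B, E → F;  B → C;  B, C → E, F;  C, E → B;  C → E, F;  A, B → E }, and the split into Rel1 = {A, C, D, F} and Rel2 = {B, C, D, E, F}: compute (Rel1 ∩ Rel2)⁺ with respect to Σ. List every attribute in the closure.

Rel1 ∩ Rel2 = {C, D, F}.
C → E, F applies, adding E
C, E → B applies, adding B
Closure: {B, C, D, E, F}.

B, C, D, E, F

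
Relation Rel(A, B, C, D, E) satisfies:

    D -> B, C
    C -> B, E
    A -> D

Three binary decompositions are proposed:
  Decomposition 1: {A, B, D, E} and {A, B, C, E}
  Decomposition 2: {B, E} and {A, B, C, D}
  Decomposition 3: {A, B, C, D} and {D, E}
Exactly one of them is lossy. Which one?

Decomposition 1: common = {A, B, E}, closure = {A, B, C, D, E} → lossless.
Decomposition 2: common = {B}, closure = {B} → lossy.
Decomposition 3: common = {D}, closure = {B, C, D, E} → lossless.

Decomposition 2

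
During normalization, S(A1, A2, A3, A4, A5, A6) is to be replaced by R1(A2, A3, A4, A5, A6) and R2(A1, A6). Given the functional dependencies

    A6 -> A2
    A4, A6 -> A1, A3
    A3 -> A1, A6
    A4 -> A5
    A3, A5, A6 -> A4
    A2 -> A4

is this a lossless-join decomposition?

Common attributes: R1 ∩ R2 = {A6}.
Closure of {A6}: A6 → A2 applies, adding A2; A2 → A4 applies, adding A4; A4, A6 → A1, A3 applies, adding A1, A3; A4 → A5 applies, adding A5. So (A6)⁺ = {A1, A2, A3, A4, A5, A6}.
This closure contains every attribute of R1, so R1 ∩ R2 → R1. The join is lossless.

Yes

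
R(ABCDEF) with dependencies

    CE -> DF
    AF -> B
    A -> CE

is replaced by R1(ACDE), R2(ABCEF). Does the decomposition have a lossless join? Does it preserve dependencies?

Lossless test: (ACE)⁺ = {ABCDEF}, which contains all of one fragment — lossless.
Dependency preservation: CE → DF is not contained in any single fragment, but the restricted closure of its left-hand side across the fragments still reaches the right-hand side; the remaining FDs each lie inside some fragment. All dependencies are preserved.

lossless and dependency-preserving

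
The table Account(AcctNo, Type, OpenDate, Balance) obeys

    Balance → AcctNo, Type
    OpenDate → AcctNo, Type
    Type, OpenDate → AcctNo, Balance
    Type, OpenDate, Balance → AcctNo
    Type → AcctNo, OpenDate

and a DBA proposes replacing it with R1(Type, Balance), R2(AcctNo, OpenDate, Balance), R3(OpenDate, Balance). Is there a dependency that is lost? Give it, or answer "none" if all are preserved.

Balance → AcctNo, Type: restricted closure across fragments reaches AcctNo, Type.
OpenDate → AcctNo, Type: restricted closure across fragments reaches AcctNo, Type.
Type, OpenDate → AcctNo, Balance: restricted closure across fragments reaches AcctNo, Balance.
Type, OpenDate, Balance → AcctNo: restricted closure across fragments reaches AcctNo.
Type → AcctNo, OpenDate: restricted closure across fragments reaches AcctNo, OpenDate.
Every dependency is enforceable on the fragments, so the decomposition is dependency-preserving.

none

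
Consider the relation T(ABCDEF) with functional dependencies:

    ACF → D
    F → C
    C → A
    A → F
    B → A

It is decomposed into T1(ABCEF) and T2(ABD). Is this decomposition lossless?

Yes

Common attributes: T1 ∩ T2 = {AB}.
Closure of {AB}: A → F applies, adding F; F → C applies, adding C; ACF → D applies, adding D. So (AB)⁺ = {ABCDF}.
This closure contains every attribute of T2, so T1 ∩ T2 → T2. The join is lossless.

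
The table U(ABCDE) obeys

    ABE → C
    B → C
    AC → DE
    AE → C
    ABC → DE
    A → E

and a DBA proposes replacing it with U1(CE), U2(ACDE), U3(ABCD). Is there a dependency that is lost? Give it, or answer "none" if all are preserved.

ABE → C: restricted closure across fragments reaches C.
B → C lies within U3.
AC → DE lies within U2.
AE → C lies within U2.
ABC → DE: restricted closure across fragments reaches DE.
A → E lies within U2.
Every dependency is enforceable on the fragments, so the decomposition is dependency-preserving.

none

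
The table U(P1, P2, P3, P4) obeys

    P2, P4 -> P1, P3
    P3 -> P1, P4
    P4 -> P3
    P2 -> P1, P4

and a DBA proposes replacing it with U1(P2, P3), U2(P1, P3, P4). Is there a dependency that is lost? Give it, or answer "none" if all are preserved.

P2, P4 → P1, P3: restricted closure across fragments reaches P1, P3.
P3 → P1, P4 lies within U2.
P4 → P3 lies within U2.
P2 → P1, P4: restricted closure across fragments reaches P1, P4.
Every dependency is enforceable on the fragments, so the decomposition is dependency-preserving.

none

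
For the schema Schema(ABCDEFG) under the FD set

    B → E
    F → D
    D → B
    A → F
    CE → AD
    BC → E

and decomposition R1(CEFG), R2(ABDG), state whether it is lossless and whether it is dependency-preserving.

lossy and not dependency-preserving

Lossless test: (G)⁺ = {G}, which is a superkey of neither fragment — lossy.
Dependency preservation: the restricted closure of {B} across the fragments never reaches {E}, so B → E cannot be enforced without a join — not preserved.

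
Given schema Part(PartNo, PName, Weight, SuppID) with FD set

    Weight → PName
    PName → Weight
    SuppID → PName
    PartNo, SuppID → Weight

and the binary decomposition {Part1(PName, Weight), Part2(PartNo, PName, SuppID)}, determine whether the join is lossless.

Yes

Common attributes: Part1 ∩ Part2 = {PName}.
Closure of {PName}: PName → Weight applies, adding Weight. So (PName)⁺ = {PName, Weight}.
This closure contains every attribute of Part1, so Part1 ∩ Part2 → Part1. The join is lossless.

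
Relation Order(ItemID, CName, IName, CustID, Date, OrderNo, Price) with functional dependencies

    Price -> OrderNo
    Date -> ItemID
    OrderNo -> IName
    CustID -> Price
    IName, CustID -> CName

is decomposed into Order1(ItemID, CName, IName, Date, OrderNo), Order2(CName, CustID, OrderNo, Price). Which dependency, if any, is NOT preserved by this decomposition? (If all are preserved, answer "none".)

Price → OrderNo lies within Order2.
Date → ItemID lies within Order1.
OrderNo → IName lies within Order1.
CustID → Price lies within Order2.
IName, CustID → CName: restricted closure across fragments reaches CName.
Every dependency is enforceable on the fragments, so the decomposition is dependency-preserving.

none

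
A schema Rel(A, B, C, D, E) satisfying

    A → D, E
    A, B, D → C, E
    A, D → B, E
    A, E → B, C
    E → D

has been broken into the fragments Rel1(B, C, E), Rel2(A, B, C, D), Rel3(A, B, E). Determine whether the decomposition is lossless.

Yes

Chase test. Columns are A, B, C, D, E; row i has aⱼ where attribute j ∈ Reli, else bᵢⱼ.
Initial tableau (one row per fragment):
  row 1: b11 a2 a3 b14 a5
  row 2: a1 a2 a3 a4 b25
  row 3: a1 a2 b33 b34 a5
Rows 2 and 3 agree on A; apply A→D, E and equate their D, E entries.
Rows 2 and 3 agree on A, B, D; apply A, B, D→C, E and equate their C, E entries.
Rows 1 and 2 agree on E; apply E→D and equate their D entries.
Row 2 is now all distinguished symbols — the join is lossless.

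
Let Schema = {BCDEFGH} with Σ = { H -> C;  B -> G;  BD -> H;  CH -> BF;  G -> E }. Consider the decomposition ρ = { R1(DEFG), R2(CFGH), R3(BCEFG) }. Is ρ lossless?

No

Chase test. Columns are BCDEFGH; row i has aⱼ where attribute j ∈ Ri, else bᵢⱼ.
Initial tableau (one row per fragment):
  row 1: b11 b12 a3 a4 a5 a6 b17
  row 2: b21 a2 b23 b24 a5 a6 a7
  row 3: a1 a2 b33 a4 a5 a6 b37
Rows 1 and 2 agree on G; apply G→E and equate their E entries.
No row becomes fully distinguished — the join is lossy.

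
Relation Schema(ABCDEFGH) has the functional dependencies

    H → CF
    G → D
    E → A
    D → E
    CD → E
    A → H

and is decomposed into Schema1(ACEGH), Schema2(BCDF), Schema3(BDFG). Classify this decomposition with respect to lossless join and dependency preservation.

lossless but not dependency-preserving

Lossless test (chase): Rows 1 and 3 agree on G; apply G→D and equate their D entries. Rows 1 and 2 agree on D; apply D→E and equate their E entries. Rows 1 and 3 agree on D; apply D→E and equate their E entries. Rows 1 and 2 agree on E; apply E→A and equate their A entries. Rows 1 and 3 agree on E; apply E→A and equate their A entries. Rows 1 and 2 agree on A; apply A→H and equate their H entries. Rows 1 and 3 agree on A; apply A→H and equate their H entries. Rows 1 and 2 agree on H; apply H→CF and equate their CF entries. Rows 1 and 3 agree on H; apply H→CF and equate their CF entries. Row 3 is now all distinguished symbols — the join is lossless.
Dependency preservation: the restricted closure of {H} across the fragments never reaches {CF}, so H → CF cannot be enforced without a join — not preserved.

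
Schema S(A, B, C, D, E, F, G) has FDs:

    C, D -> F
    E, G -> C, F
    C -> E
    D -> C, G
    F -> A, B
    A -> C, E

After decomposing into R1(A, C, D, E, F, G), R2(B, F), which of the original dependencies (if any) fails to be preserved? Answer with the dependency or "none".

none

C, D → F lies within R1.
E, G → C, F lies within R1.
C → E lies within R1.
D → C, G lies within R1.
F → A, B: restricted closure across fragments reaches A, B.
A → C, E lies within R1.
Every dependency is enforceable on the fragments, so the decomposition is dependency-preserving.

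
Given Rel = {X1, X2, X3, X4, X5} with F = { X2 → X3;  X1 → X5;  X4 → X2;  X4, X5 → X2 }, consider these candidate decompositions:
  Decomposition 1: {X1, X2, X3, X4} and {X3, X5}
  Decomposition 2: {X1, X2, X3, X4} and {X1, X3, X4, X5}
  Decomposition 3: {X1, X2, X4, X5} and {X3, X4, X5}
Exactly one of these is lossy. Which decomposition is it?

Decomposition 1: common = {X3}, closure = {X3} → lossy.
Decomposition 2: common = {X1, X3, X4}, closure = {X1, X2, X3, X4, X5} → lossless.
Decomposition 3: common = {X4, X5}, closure = {X2, X3, X4, X5} → lossless.

Decomposition 1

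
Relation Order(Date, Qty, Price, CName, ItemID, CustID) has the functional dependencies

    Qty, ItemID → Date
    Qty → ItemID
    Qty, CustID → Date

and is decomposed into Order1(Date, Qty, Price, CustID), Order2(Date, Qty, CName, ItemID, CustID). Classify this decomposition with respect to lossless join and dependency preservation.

Lossless test: (Date, Qty, CustID)⁺ = {Date, Qty, ItemID, CustID}, which is a superkey of neither fragment — lossy.
Dependency preservation: every FD's attributes lie within a single fragment, so each can be enforced locally — preserved.

lossy but dependency-preserving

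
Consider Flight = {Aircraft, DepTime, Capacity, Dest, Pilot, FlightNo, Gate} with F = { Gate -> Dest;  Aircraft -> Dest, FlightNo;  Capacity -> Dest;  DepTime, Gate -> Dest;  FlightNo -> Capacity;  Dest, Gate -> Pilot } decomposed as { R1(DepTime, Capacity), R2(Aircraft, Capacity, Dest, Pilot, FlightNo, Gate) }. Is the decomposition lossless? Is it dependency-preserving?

Lossless test: (Capacity)⁺ = {Capacity, Dest}, which is a superkey of neither fragment — lossy.
Dependency preservation: DepTime, Gate → Dest is not contained in any single fragment, but the restricted closure of its left-hand side across the fragments still reaches the right-hand side; the remaining FDs each lie inside some fragment. All dependencies are preserved.

lossy but dependency-preserving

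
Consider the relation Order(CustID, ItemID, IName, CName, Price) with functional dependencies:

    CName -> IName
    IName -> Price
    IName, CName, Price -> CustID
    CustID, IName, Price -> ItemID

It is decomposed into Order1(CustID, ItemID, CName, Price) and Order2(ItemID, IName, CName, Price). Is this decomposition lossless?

Yes

Common attributes: Order1 ∩ Order2 = {ItemID, CName, Price}.
Closure of {ItemID, CName, Price}: CName → IName applies, adding IName; IName, CName, Price → CustID applies, adding CustID. So (ItemID, CName, Price)⁺ = {CustID, ItemID, IName, CName, Price}.
This closure contains every attribute of Order1, so Order1 ∩ Order2 → Order1. The join is lossless.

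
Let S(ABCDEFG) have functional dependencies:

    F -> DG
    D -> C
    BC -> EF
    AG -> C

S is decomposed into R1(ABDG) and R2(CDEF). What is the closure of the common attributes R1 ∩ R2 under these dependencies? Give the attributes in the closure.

R1 ∩ R2 = {D}.
D → C applies, adding C
Closure: {CD}.

CD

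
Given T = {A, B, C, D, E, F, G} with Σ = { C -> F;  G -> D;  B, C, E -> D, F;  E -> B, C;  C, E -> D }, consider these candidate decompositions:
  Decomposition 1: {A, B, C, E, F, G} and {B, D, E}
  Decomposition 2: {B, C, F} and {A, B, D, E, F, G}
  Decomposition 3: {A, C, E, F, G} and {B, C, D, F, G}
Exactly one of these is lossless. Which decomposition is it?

Decomposition 1: common = {B, E}, closure = {B, C, D, E, F} → lossless.
Decomposition 2: common = {B, F}, closure = {B, F} → lossy.
Decomposition 3: common = {C, F, G}, closure = {C, D, F, G} → lossy.

Decomposition 1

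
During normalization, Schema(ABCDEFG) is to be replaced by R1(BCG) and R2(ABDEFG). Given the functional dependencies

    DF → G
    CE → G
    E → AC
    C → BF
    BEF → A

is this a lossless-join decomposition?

No

Common attributes: R1 ∩ R2 = {BG}.
No dependency enlarges {BG}, so (BG)⁺ = {BG}.
The closure contains neither all of R1 = {BCG} nor all of R2 = {ABDEFG}, so the common attributes are not a superkey of either fragment. The join is lossy.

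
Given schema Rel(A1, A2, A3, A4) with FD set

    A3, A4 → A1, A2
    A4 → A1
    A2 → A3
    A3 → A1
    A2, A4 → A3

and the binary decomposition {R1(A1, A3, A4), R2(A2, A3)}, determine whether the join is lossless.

No

Common attributes: R1 ∩ R2 = {A3}.
Closure of {A3}: A3 → A1 applies, adding A1. So (A3)⁺ = {A1, A3}.
The closure contains neither all of R1 = {A1, A3, A4} nor all of R2 = {A2, A3}, so the common attributes are not a superkey of either fragment. The join is lossy.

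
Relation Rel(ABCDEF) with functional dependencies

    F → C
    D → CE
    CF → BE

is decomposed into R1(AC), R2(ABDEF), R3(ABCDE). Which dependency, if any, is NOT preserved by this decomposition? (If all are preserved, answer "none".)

F → C

Check F → C: no single fragment contains all of {CF}, and the restricted closure of {F} across the fragments never reaches {C}.
D → CE is preserved.
CF → BE is preserved.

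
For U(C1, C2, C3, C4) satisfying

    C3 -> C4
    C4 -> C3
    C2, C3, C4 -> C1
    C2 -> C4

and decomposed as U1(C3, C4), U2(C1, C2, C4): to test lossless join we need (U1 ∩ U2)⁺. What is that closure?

U1 ∩ U2 = {C4}.
C4 → C3 applies, adding C3
Closure: {C3, C4}.

C3, C4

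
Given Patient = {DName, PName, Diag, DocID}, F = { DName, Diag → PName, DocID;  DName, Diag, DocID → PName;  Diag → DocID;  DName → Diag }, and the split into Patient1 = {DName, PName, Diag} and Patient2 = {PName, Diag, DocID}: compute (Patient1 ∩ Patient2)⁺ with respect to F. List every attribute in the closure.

PName, Diag, DocID

Patient1 ∩ Patient2 = {PName, Diag}.
Diag → DocID applies, adding DocID
Closure: {PName, Diag, DocID}.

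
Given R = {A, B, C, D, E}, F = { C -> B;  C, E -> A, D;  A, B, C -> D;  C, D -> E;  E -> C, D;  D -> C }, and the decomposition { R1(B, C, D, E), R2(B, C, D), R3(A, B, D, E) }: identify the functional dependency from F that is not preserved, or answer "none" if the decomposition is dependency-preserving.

Check A, B, C → D: no single fragment contains all of {A, B, C, D}, and the restricted closure of {A, B, C} across the fragments never reaches {D}.
C → B is preserved.
C, E → A, D is preserved.
C, D → E is preserved.
E → C, D is preserved.
D → C is preserved.

A, B, C -> D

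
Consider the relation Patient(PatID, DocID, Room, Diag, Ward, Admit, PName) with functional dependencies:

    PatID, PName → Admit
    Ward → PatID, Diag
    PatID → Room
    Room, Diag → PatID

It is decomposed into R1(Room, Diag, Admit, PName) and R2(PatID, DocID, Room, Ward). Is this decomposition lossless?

No

Common attributes: R1 ∩ R2 = {Room}.
No dependency enlarges {Room}, so (Room)⁺ = {Room}.
The closure contains neither all of R1 = {Room, Diag, Admit, PName} nor all of R2 = {PatID, DocID, Room, Ward}, so the common attributes are not a superkey of either fragment. The join is lossy.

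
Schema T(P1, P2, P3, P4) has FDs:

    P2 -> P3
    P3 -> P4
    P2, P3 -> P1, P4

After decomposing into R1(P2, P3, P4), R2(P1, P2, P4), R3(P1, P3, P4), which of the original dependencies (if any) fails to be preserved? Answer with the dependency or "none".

P2 → P3 lies within R1.
P3 → P4 lies within R1.
P2, P3 → P1, P4: restricted closure across fragments reaches P1, P4.
Every dependency is enforceable on the fragments, so the decomposition is dependency-preserving.

none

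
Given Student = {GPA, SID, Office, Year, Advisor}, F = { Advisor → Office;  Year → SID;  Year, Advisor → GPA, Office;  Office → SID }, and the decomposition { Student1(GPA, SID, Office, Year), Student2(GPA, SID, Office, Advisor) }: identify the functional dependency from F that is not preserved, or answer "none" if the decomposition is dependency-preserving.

Check Year, Advisor → GPA, Office: no single fragment contains all of {GPA, Office, Year, Advisor}, and the restricted closure of {Year, Advisor} across the fragments never reaches {GPA, Office}.
Advisor → Office is preserved.
Year → SID is preserved.
Office → SID is preserved.

Year, Advisor → GPA, Office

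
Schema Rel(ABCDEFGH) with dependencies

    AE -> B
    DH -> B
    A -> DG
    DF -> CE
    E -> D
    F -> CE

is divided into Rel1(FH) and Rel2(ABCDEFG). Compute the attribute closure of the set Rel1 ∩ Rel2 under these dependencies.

Rel1 ∩ Rel2 = {F}.
F → CE applies, adding CE
E → D applies, adding D
Closure: {CDEF}.

CDEF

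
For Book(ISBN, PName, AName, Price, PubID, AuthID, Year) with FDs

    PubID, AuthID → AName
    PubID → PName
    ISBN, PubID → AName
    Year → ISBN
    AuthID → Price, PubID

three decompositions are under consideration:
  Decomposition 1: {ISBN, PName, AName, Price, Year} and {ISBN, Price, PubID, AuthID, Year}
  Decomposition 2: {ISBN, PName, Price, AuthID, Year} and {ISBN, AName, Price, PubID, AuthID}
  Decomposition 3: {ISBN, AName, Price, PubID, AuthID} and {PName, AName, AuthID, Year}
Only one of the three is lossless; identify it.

Decomposition 2

Decomposition 1: common = {ISBN, Price, Year}, closure = {ISBN, Price, Year} → lossy.
Decomposition 2: common = {ISBN, Price, AuthID}, closure = {ISBN, PName, AName, Price, PubID, AuthID} → lossless.
Decomposition 3: common = {AName, AuthID}, closure = {PName, AName, Price, PubID, AuthID} → lossy.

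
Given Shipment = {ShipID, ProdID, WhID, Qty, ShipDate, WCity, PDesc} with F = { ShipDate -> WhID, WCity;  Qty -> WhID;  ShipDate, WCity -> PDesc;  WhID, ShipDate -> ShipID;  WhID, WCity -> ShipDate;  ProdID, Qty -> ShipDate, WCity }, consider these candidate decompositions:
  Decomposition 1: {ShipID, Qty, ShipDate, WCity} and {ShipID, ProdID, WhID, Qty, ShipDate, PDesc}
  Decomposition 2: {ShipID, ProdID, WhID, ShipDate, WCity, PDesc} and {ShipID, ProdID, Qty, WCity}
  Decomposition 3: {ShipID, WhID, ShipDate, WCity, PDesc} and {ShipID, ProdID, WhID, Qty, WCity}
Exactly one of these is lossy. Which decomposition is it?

Decomposition 1: common = {ShipID, Qty, ShipDate}, closure = {ShipID, WhID, Qty, ShipDate, WCity, PDesc} → lossless.
Decomposition 2: common = {ShipID, ProdID, WCity}, closure = {ShipID, ProdID, WCity} → lossy.
Decomposition 3: common = {ShipID, WhID, WCity}, closure = {ShipID, WhID, ShipDate, WCity, PDesc} → lossless.

Decomposition 2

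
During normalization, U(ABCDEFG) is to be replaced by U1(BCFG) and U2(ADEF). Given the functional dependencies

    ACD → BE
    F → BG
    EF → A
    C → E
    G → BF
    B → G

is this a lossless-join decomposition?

No

Common attributes: U1 ∩ U2 = {F}.
Closure of {F}: F → BG applies, adding BG. So (F)⁺ = {BFG}.
The closure contains neither all of U1 = {BCFG} nor all of U2 = {ADEF}, so the common attributes are not a superkey of either fragment. The join is lossy.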